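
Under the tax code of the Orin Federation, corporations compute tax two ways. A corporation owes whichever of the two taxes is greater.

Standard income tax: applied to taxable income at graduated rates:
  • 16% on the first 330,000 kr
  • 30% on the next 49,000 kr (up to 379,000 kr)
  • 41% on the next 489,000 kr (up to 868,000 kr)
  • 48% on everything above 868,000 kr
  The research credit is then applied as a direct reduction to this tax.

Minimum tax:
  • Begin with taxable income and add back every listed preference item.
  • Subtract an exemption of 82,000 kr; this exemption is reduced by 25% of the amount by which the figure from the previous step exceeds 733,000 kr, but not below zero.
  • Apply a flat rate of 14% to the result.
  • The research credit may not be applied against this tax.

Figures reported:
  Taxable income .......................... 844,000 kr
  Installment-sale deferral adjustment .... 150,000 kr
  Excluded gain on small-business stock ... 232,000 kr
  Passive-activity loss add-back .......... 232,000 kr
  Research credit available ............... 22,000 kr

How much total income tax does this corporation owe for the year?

Minimum tax:
  Adjusted income: 844,000 kr + 150,000 kr + 232,000 kr + 232,000 kr = 1,458,000 kr
  Exemption: 25% × (1,458,000 kr − 733,000 kr) = 181,250 kr ≥ 82,000 kr, so the exemption is fully phased out
  Base: 1,458,000 kr − 0 kr = 1,458,000 kr
  1,458,000 kr × 14% = 204,120 kr

Standard income tax:
  330,000 kr × 16% = 52,800 kr
  49,000 kr × 30% = 14,700 kr
  465,000 kr × 41% = 190,650 kr
  → 258,150 kr
  Less research credit 22,000 kr → 236,150 kr

236,150 kr > 204,120 kr, so the standard income tax governs.

236,150 kr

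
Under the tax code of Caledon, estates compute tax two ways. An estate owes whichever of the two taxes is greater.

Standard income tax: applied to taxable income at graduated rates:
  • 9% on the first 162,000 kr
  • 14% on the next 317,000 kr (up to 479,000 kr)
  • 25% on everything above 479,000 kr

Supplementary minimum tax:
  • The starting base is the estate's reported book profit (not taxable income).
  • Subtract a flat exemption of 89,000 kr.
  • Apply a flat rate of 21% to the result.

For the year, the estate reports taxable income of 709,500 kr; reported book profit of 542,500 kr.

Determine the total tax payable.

Standard income tax:
  162,000 kr × 9% = 14,580 kr
  317,000 kr × 14% = 44,380 kr
  230,500 kr × 25% = 57,625 kr
  → 116,585 kr

Supplementary minimum tax:
  Base (reported book profit): 542,500 kr
  Less exemption 89,000 kr → base 453,500 kr
  453,500 kr × 21% = 95,235 kr

116,585 kr > 95,235 kr, so the standard income tax governs.

116,585 kr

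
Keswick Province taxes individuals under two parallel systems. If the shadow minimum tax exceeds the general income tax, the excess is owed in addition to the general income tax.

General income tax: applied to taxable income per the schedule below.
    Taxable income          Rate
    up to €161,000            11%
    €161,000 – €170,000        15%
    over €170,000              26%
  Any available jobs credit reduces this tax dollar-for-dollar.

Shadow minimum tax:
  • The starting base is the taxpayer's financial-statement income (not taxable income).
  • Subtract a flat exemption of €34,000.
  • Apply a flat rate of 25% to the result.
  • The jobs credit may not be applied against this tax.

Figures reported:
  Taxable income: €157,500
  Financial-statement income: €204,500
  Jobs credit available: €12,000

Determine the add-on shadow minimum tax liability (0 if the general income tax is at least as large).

Shadow minimum tax:
  Base (financial-statement income): €204,500
  Less exemption €34,000 → base €170,500
  €170,500 × 25% = €42,625

General income tax:
  €157,500 × 11% = €17,325
  Less jobs credit €12,000 → €5,325

Excess of shadow minimum tax over general income tax: €42,625 − €5,325 = €37,300.

€37,300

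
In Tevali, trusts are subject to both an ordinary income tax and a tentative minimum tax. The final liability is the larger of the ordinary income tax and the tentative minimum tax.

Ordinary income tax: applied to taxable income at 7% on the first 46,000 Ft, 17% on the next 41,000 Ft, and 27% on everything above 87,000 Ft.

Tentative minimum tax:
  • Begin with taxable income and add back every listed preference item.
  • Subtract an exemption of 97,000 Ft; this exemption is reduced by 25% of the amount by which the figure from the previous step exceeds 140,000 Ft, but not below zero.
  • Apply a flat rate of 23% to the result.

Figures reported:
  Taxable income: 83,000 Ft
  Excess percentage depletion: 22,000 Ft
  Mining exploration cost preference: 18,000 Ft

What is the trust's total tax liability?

9,510 Ft

Ordinary income tax:
  46,000 Ft × 7% = 3,220 Ft
  37,000 Ft × 17% = 6,290 Ft
  → 9,510 Ft

Tentative minimum tax:
  Adjusted income: 83,000 Ft + 22,000 Ft + 18,000 Ft = 123,000 Ft
  Exemption: 123,000 Ft ≤ 140,000 Ft, so full 97,000 Ft applies
  Base: 123,000 Ft − 97,000 Ft = 26,000 Ft
  26,000 Ft × 23% = 5,980 Ft

9,510 Ft > 5,980 Ft, so the ordinary income tax governs.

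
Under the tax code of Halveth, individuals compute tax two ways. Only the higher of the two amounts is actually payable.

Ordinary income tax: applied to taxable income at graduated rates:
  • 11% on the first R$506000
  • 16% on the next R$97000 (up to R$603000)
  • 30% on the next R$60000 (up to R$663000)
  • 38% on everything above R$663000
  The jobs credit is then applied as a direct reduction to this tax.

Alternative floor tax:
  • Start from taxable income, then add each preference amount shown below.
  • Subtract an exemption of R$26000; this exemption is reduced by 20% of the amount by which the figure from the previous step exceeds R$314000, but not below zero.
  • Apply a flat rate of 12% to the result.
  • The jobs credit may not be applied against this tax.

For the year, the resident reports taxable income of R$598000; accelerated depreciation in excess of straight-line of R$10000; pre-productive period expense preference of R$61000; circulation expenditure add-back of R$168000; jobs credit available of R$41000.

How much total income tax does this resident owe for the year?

Ordinary income tax:
  R$506000 × 11% = R$55660
  R$92000 × 16% = R$14720
  → R$70380
  Less jobs credit R$41000 → R$29380

Alternative floor tax:
  Adjusted income: R$598000 + R$10000 + R$61000 + R$168000 = R$837000
  Exemption: 20% × (R$837000 − R$314000) = R$104600 ≥ R$26000, so the exemption is fully phased out
  Base: R$837000 − R$0 = R$837000
  R$837000 × 12% = R$100440

R$100440 > R$29380, so the alternative floor tax is the binding amount.

R$100440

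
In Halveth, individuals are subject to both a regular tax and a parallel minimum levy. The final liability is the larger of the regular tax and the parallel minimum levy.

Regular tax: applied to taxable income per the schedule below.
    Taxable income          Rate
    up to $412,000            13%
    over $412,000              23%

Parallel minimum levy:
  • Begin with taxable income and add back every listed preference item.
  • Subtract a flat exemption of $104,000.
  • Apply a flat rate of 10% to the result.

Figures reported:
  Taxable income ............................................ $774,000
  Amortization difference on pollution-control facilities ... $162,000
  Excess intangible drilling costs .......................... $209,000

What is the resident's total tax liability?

Parallel minimum levy:
  Adjusted income: $774,000 + $162,000 + $209,000 = $1,145,000
  Less exemption $104,000 → base $1,041,000
  $1,041,000 × 10% = $104,100

Regular tax:
  $412,000 × 13% = $53,560
  $362,000 × 23% = $83,260
  → $136,820

$136,820 > $104,100, so the regular tax governs.

$136,820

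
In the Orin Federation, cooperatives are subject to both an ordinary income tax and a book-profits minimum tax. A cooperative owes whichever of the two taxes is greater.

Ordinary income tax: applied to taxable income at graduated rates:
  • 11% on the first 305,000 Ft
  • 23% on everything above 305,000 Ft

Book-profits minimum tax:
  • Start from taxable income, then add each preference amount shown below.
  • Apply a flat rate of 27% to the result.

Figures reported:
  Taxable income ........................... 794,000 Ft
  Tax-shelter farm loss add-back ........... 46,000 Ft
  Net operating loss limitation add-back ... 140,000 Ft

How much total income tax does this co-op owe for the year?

264,600 Ft

Ordinary income tax:
  305,000 Ft × 11% = 33,550 Ft
  489,000 Ft × 23% = 112,470 Ft
  → 146,020 Ft

Book-profits minimum tax:
  Adjusted income: 794,000 Ft + 46,000 Ft + 140,000 Ft = 980,000 Ft
  980,000 Ft × 27% = 264,600 Ft

264,600 Ft > 146,020 Ft, so the book-profits minimum tax is the binding amount.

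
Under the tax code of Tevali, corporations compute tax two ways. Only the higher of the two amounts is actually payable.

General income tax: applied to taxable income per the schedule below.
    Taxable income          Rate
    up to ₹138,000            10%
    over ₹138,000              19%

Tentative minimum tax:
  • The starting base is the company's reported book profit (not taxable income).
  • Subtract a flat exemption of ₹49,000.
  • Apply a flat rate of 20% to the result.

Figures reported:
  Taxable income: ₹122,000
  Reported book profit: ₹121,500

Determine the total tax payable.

₹14,500

General income tax:
  ₹122,000 × 10% = ₹12,200

Tentative minimum tax:
  Base (reported book profit): ₹121,500
  Less exemption ₹49,000 → base ₹72,500
  ₹72,500 × 20% = ₹14,500

₹14,500 > ₹12,200, so the tentative minimum tax is the binding amount.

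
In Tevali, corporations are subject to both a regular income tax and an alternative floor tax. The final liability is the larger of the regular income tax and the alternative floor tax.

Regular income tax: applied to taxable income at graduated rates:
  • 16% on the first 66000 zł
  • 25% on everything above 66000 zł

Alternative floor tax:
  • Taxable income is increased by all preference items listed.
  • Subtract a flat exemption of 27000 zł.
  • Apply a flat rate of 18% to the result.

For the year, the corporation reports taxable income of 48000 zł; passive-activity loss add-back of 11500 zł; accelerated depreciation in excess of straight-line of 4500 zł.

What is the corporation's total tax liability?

Regular income tax:
  48000 zł × 16% = 7680 zł

Alternative floor tax:
  Adjusted income: 48000 zł + 11500 zł + 4500 zł = 64000 zł
  Less exemption 27000 zł → base 37000 zł
  37000 zł × 18% = 6660 zł

7680 zł > 6660 zł, so the regular income tax governs.

7680 zł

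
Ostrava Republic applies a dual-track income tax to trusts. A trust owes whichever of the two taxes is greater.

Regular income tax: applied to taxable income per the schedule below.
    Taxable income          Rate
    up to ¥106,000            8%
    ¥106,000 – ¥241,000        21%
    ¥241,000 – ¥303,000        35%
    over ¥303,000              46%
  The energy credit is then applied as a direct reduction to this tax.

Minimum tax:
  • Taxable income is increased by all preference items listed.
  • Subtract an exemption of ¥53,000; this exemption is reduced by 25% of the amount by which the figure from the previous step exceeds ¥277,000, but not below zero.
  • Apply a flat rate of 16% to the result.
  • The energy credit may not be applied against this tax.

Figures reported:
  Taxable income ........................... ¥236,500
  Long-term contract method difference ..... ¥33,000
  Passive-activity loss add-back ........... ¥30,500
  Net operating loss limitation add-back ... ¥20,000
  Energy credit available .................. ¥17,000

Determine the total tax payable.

Minimum tax:
  Adjusted income: ¥236,500 + ¥33,000 + ¥30,500 + ¥20,000 = ¥320,000
  Exemption: ¥53,000 − 25% × (¥320,000 − ¥277,000) = ¥53,000 − ¥10,750 = ¥42,250
  Base: ¥320,000 − ¥42,250 = ¥277,750
  ¥277,750 × 16% = ¥44,440

Regular income tax:
  ¥106,000 × 8% = ¥8,480
  ¥130,500 × 21% = ¥27,405
  → ¥35,885
  Less energy credit ¥17,000 → ¥18,885

¥44,440 > ¥18,885, so the minimum tax is the binding amount.

¥44,440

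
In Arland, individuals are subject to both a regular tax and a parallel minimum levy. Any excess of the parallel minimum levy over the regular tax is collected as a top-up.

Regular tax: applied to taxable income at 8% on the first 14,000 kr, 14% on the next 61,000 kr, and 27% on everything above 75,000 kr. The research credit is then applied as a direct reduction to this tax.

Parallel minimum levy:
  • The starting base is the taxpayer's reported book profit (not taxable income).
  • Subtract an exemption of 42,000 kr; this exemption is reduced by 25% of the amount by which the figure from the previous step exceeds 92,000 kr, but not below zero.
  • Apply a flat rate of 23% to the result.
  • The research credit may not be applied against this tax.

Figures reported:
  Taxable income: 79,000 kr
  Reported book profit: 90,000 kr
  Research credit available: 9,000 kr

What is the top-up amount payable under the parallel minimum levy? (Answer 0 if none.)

9,300 kr

Parallel minimum levy:
  Base (reported book profit): 90,000 kr
  Exemption: 90,000 kr ≤ 92,000 kr, so full 42,000 kr applies
  Base: 90,000 kr − 42,000 kr = 48,000 kr
  48,000 kr × 23% = 11,040 kr

Regular tax:
  14,000 kr × 8% = 1,120 kr
  61,000 kr × 14% = 8,540 kr
  4,000 kr × 27% = 1,080 kr
  → 10,740 kr
  Less research credit 9,000 kr → 1,740 kr

Excess of parallel minimum levy over regular tax: 11,040 kr − 1,740 kr = 9,300 kr.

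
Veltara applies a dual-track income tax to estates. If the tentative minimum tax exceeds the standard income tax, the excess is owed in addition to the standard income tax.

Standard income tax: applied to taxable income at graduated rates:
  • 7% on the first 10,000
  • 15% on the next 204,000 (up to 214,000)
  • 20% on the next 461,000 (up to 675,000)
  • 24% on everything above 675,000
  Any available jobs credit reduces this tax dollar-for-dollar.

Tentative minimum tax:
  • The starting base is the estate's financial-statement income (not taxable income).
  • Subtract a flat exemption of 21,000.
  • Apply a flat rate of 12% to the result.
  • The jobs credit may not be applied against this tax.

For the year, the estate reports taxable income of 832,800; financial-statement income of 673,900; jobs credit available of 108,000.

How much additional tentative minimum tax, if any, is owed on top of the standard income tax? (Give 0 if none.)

24,976

Standard income tax:
  10,000 × 7% = 700
  204,000 × 15% = 30,600
  461,000 × 20% = 92,200
  157,800 × 24% = 37,872
  → 161,372
  Less jobs credit 108,000 → 53,372

Tentative minimum tax:
  Base (financial-statement income): 673,900
  Less exemption 21,000 → base 652,900
  652,900 × 12% = 78,348

Excess of tentative minimum tax over standard income tax: 78,348 − 53,372 = 24,976.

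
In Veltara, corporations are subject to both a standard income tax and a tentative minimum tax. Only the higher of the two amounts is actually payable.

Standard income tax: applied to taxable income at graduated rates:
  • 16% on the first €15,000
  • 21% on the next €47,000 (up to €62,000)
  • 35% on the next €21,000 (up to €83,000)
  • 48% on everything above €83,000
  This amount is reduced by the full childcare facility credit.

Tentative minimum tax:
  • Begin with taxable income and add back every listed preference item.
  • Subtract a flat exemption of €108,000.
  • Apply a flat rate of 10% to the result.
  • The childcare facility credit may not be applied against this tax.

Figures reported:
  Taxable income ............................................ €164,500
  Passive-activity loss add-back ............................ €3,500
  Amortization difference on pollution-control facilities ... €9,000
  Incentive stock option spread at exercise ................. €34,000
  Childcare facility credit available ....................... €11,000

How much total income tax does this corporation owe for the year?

Tentative minimum tax:
  Adjusted income: €164,500 + €3,500 + €9,000 + €34,000 = €211,000
  Less exemption €108,000 → base €103,000
  €103,000 × 10% = €10,300

Standard income tax:
  €15,000 × 16% = €2,400
  €47,000 × 21% = €9,870
  €21,000 × 35% = €7,350
  €81,500 × 48% = €39,120
  → €58,740
  Less childcare facility credit €11,000 → €47,740

€47,740 > €10,300, so the standard income tax governs.

€47,740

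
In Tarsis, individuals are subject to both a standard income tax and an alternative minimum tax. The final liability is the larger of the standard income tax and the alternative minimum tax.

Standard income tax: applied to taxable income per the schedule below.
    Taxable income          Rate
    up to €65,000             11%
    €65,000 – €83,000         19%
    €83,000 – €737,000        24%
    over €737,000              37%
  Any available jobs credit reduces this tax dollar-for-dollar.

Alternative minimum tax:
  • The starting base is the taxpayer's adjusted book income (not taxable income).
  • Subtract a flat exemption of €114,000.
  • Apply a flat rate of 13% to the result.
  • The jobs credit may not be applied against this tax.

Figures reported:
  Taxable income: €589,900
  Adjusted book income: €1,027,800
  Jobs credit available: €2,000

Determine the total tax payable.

€130,226

Standard income tax:
  €65,000 × 11% = €7,150
  €18,000 × 19% = €3,420
  €506,900 × 24% = €121,656
  → €132,226
  Less jobs credit €2,000 → €130,226

Alternative minimum tax:
  Base (adjusted book income): €1,027,800
  Less exemption €114,000 → base €913,800
  €913,800 × 13% = €118,794

€130,226 > €118,794, so the standard income tax governs.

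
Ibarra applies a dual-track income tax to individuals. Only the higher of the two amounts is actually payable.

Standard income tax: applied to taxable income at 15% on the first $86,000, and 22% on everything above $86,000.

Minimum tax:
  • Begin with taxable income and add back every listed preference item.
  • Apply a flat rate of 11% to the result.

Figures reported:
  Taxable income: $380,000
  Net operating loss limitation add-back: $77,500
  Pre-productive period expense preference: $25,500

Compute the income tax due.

$77,580

Minimum tax:
  Adjusted income: $380,000 + $77,500 + $25,500 = $483,000
  $483,000 × 11% = $53,130

Standard income tax:
  $86,000 × 15% = $12,900
  $294,000 × 22% = $64,680
  → $77,580

$77,580 > $53,130, so the standard income tax governs.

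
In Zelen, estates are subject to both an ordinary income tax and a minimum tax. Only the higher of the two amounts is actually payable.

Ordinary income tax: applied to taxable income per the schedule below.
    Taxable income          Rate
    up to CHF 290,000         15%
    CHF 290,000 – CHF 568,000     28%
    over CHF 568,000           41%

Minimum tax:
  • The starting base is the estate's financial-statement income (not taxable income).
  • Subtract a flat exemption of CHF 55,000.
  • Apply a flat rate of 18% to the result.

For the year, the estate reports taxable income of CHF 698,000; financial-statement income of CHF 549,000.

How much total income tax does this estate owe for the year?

CHF 174,640

Minimum tax:
  Base (financial-statement income): CHF 549,000
  Less exemption CHF 55,000 → base CHF 494,000
  CHF 494,000 × 18% = CHF 88,920

Ordinary income tax:
  CHF 290,000 × 15% = CHF 43,500
  CHF 278,000 × 28% = CHF 77,840
  CHF 130,000 × 41% = CHF 53,300
  → CHF 174,640

CHF 174,640 > CHF 88,920, so the ordinary income tax governs.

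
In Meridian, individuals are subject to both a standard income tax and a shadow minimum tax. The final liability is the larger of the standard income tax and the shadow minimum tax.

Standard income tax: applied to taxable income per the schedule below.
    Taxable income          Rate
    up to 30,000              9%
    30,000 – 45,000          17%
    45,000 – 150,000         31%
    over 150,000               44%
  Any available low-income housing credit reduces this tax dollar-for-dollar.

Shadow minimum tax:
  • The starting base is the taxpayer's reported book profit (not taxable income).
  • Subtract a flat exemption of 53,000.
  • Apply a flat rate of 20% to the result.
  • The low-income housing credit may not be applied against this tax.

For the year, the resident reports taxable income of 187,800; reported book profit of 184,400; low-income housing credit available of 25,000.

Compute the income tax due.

29,432

Shadow minimum tax:
  Base (reported book profit): 184,400
  Less exemption 53,000 → base 131,400
  131,400 × 20% = 26,280

Standard income tax:
  30,000 × 9% = 2,700
  15,000 × 17% = 2,550
  105,000 × 31% = 32,550
  37,800 × 44% = 16,632
  → 54,432
  Less low-income housing credit 25,000 → 29,432

29,432 > 26,280, so the standard income tax governs.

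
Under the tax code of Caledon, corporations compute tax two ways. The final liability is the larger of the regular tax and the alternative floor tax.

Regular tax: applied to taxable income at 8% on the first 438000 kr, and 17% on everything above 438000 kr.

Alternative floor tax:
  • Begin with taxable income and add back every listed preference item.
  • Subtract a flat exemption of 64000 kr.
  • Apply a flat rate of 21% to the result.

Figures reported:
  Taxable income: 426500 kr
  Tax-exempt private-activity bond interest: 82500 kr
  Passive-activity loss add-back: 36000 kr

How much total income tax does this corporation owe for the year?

101010 kr

Alternative floor tax:
  Adjusted income: 426500 kr + 82500 kr + 36000 kr = 545000 kr
  Less exemption 64000 kr → base 481000 kr
  481000 kr × 21% = 101010 kr

Regular tax:
  426500 kr × 8% = 34120 kr

101010 kr > 34120 kr, so the alternative floor tax is the binding amount.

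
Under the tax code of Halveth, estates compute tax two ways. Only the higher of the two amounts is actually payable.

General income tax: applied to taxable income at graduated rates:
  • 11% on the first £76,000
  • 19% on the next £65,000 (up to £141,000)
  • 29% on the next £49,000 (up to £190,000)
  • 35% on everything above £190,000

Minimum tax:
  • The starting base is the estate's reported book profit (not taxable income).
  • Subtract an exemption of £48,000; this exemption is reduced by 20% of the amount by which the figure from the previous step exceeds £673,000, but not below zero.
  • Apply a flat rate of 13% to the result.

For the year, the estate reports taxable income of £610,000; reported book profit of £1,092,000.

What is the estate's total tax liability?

General income tax:
  £76,000 × 11% = £8,360
  £65,000 × 19% = £12,350
  £49,000 × 29% = £14,210
  £420,000 × 35% = £147,000
  → £181,920

Minimum tax:
  Base (reported book profit): £1,092,000
  Exemption: 20% × (£1,092,000 − £673,000) = £83,800 ≥ £48,000, so the exemption is fully phased out
  Base: £1,092,000 − £0 = £1,092,000
  £1,092,000 × 13% = £141,960

£181,920 > £141,960, so the general income tax governs.

£181,920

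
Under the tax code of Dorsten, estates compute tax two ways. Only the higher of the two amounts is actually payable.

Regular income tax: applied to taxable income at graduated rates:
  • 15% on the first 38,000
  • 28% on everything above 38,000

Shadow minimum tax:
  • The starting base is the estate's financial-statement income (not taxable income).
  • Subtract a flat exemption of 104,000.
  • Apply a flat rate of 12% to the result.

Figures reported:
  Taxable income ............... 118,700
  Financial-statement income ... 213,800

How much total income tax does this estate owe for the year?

Shadow minimum tax:
  Base (financial-statement income): 213,800
  Less exemption 104,000 → base 109,800
  109,800 × 12% = 13,176

Regular income tax:
  38,000 × 15% = 5,700
  80,700 × 28% = 22,596
  → 28,296

28,296 > 13,176, so the regular income tax governs.

28,296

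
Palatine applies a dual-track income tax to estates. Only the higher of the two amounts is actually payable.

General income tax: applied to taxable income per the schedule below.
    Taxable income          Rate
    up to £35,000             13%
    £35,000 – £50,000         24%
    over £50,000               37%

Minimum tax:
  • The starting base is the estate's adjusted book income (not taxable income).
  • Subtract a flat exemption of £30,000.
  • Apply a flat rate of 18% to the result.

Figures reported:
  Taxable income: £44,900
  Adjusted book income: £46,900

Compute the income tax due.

Minimum tax:
  Base (adjusted book income): £46,900
  Less exemption £30,000 → base £16,900
  £16,900 × 18% = £3,042

General income tax:
  £35,000 × 13% = £4,550
  £9,900 × 24% = £2,376
  → £6,926

£6,926 > £3,042, so the general income tax governs.

£6,926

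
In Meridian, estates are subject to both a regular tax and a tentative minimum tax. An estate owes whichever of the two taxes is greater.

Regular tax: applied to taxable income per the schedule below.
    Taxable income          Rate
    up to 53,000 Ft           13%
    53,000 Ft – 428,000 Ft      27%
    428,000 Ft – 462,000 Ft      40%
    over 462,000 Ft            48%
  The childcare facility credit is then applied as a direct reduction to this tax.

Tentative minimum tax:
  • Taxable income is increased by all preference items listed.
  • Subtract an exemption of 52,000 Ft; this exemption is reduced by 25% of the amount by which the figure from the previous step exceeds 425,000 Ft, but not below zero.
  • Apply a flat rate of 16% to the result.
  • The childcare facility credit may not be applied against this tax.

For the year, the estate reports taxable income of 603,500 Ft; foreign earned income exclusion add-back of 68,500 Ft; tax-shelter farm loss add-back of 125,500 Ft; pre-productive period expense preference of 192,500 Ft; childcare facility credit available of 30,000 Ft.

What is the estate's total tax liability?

159,660 Ft

Tentative minimum tax:
  Adjusted income: 603,500 Ft + 68,500 Ft + 125,500 Ft + 192,500 Ft = 990,000 Ft
  Exemption: 25% × (990,000 Ft − 425,000 Ft) = 141,250 Ft ≥ 52,000 Ft, so the exemption is fully phased out
  Base: 990,000 Ft − 0 Ft = 990,000 Ft
  990,000 Ft × 16% = 158,400 Ft

Regular tax:
  53,000 Ft × 13% = 6,890 Ft
  375,000 Ft × 27% = 101,250 Ft
  34,000 Ft × 40% = 13,600 Ft
  141,500 Ft × 48% = 67,920 Ft
  → 189,660 Ft
  Less childcare facility credit 30,000 Ft → 159,660 Ft

159,660 Ft > 158,400 Ft, so the regular tax governs.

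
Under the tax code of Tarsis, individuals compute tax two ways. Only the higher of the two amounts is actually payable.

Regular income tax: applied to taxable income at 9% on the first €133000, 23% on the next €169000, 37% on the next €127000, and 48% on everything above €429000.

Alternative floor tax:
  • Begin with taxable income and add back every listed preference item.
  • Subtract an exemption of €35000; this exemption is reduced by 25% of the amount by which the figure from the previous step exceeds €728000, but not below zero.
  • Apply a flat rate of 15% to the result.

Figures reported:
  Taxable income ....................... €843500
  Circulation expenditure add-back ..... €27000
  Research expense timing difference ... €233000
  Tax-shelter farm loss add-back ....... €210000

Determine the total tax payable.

Regular income tax:
  €133000 × 9% = €11970
  €169000 × 23% = €38870
  €127000 × 37% = €46990
  €414500 × 48% = €198960
  → €296790

Alternative floor tax:
  Adjusted income: €843500 + €27000 + €233000 + €210000 = €1313500
  Exemption: 25% × (€1313500 − €728000) = €146375 ≥ €35000, so the exemption is fully phased out
  Base: €1313500 − €0 = €1313500
  €1313500 × 15% = €197025

€296790 > €197025, so the regular income tax governs.

€296790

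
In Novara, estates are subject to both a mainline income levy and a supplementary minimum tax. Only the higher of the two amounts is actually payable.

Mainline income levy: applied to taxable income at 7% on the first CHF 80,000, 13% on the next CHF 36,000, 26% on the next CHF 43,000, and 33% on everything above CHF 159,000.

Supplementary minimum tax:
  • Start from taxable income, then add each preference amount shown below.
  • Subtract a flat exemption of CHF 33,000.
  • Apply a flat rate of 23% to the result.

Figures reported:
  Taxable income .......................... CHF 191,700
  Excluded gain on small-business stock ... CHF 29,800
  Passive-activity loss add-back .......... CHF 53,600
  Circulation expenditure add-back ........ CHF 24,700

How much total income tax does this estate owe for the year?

Mainline income levy:
  CHF 80,000 × 7% = CHF 5,600
  CHF 36,000 × 13% = CHF 4,680
  CHF 43,000 × 26% = CHF 11,180
  CHF 32,700 × 33% = CHF 10,791
  → CHF 32,251

Supplementary minimum tax:
  Adjusted income: CHF 191,700 + CHF 29,800 + CHF 53,600 + CHF 24,700 = CHF 299,800
  Less exemption CHF 33,000 → base CHF 266,800
  CHF 266,800 × 23% = CHF 61,364

CHF 61,364 > CHF 32,251, so the supplementary minimum tax is the binding amount.

CHF 61,364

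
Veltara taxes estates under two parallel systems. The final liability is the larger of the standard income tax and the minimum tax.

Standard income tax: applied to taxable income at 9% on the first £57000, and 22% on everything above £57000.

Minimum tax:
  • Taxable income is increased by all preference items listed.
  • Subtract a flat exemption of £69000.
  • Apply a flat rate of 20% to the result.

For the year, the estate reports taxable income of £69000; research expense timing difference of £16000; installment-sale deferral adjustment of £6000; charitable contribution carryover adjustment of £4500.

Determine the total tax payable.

Standard income tax:
  £57000 × 9% = £5130
  £12000 × 22% = £2640
  → £7770

Minimum tax:
  Adjusted income: £69000 + £16000 + £6000 + £4500 = £95500
  Less exemption £69000 → base £26500
  £26500 × 20% = £5300

£7770 > £5300, so the standard income tax governs.

£7770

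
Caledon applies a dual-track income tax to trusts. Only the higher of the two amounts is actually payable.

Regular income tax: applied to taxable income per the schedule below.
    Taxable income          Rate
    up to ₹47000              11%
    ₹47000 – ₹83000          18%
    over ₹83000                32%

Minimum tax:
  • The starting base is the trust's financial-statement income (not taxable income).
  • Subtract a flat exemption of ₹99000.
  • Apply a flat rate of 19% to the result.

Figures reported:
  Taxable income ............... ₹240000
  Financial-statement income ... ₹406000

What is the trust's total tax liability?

₹61890

Minimum tax:
  Base (financial-statement income): ₹406000
  Less exemption ₹99000 → base ₹307000
  ₹307000 × 19% = ₹58330

Regular income tax:
  ₹47000 × 11% = ₹5170
  ₹36000 × 18% = ₹6480
  ₹157000 × 32% = ₹50240
  → ₹61890

₹61890 > ₹58330, so the regular income tax governs.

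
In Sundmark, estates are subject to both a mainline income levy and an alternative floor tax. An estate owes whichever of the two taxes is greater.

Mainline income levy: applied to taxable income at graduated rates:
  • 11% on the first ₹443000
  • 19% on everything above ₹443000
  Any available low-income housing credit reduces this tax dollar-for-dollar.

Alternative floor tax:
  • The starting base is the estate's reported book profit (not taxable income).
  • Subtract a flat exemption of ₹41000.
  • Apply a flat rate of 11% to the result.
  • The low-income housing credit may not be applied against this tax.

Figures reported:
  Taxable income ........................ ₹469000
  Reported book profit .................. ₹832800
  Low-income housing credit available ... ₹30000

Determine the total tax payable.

Alternative floor tax:
  Base (reported book profit): ₹832800
  Less exemption ₹41000 → base ₹791800
  ₹791800 × 11% = ₹87098

Mainline income levy:
  ₹443000 × 11% = ₹48730
  ₹26000 × 19% = ₹4940
  → ₹53670
  Less low-income housing credit ₹30000 → ₹23670

₹87098 > ₹23670, so the alternative floor tax is the binding amount.

₹87098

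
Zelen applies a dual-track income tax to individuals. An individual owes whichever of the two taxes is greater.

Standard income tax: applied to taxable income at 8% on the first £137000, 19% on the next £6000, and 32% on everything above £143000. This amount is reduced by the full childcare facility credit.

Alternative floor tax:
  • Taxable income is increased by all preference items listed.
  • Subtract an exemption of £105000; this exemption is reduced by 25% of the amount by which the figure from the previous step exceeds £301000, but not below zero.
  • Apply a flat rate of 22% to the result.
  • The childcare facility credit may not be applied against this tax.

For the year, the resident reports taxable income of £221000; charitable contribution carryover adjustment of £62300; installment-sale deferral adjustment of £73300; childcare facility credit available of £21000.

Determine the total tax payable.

Standard income tax:
  £137000 × 8% = £10960
  £6000 × 19% = £1140
  £78000 × 32% = £24960
  → £37060
  Less childcare facility credit £21000 → £16060

Alternative floor tax:
  Adjusted income: £221000 + £62300 + £73300 = £356600
  Exemption: £105000 − 25% × (£356600 − £301000) = £105000 − £13900 = £91100
  Base: £356600 − £91100 = £265500
  £265500 × 22% = £58410

£58410 > £16060, so the alternative floor tax is the binding amount.

£58410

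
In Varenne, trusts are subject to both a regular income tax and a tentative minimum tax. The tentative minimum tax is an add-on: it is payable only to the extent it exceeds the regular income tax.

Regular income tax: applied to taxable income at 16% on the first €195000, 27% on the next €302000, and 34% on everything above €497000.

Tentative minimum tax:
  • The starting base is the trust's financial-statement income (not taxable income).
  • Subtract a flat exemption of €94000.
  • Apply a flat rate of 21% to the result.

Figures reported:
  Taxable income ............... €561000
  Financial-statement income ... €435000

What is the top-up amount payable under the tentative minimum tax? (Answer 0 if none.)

Regular income tax:
  €195000 × 16% = €31200
  €302000 × 27% = €81540
  €64000 × 34% = €21760
  → €134500

Tentative minimum tax:
  Base (financial-statement income): €435000
  Less exemption €94000 → base €341000
  €341000 × 21% = €71610

€71610 ≤ €134500, so no add-on is due.

€0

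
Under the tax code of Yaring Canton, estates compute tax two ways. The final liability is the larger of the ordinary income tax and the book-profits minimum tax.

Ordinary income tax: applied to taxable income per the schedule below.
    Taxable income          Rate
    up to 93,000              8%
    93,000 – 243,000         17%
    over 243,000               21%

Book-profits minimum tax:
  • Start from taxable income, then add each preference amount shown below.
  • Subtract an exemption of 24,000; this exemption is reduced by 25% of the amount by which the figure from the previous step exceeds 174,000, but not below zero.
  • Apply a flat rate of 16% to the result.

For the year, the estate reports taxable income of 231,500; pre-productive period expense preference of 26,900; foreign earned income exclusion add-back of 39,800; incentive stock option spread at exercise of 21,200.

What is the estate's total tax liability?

Book-profits minimum tax:
  Adjusted income: 231,500 + 26,900 + 39,800 + 21,200 = 319,400
  Exemption: 25% × (319,400 − 174,000) = 36,350 ≥ 24,000, so the exemption is fully phased out
  Base: 319,400 − 0 = 319,400
  319,400 × 16% = 51,104

Ordinary income tax:
  93,000 × 8% = 7,440
  138,500 × 17% = 23,545
  → 30,985

51,104 > 30,985, so the book-profits minimum tax is the binding amount.

51,104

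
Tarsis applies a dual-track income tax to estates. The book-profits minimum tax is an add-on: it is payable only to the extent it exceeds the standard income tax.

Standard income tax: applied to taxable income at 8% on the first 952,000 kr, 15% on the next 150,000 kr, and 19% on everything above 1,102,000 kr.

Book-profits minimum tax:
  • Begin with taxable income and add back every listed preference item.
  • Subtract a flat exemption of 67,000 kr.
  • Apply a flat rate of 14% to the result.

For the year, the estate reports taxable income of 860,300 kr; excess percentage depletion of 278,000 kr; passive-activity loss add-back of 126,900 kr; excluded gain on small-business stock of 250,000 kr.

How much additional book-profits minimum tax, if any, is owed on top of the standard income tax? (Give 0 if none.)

Standard income tax:
  860,300 kr × 8% = 68,824 kr

Book-profits minimum tax:
  Adjusted income: 860,300 kr + 278,000 kr + 126,900 kr + 250,000 kr = 1,515,200 kr
  Less exemption 67,000 kr → base 1,448,200 kr
  1,448,200 kr × 14% = 202,748 kr

Excess of book-profits minimum tax over standard income tax: 202,748 kr − 68,824 kr = 133,924 kr.

133,924 kr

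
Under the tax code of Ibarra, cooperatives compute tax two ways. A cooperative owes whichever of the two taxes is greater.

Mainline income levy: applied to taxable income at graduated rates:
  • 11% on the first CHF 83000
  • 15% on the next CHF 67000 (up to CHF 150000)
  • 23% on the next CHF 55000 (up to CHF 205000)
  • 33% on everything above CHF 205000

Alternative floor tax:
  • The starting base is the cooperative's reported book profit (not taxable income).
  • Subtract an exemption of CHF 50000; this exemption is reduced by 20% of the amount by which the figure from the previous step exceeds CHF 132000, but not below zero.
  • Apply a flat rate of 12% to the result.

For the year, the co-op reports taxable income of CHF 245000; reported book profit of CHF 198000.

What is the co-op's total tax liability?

Alternative floor tax:
  Base (reported book profit): CHF 198000
  Exemption: CHF 50000 − 20% × (CHF 198000 − CHF 132000) = CHF 50000 − CHF 13200 = CHF 36800
  Base: CHF 198000 − CHF 36800 = CHF 161200
  CHF 161200 × 12% = CHF 19344

Mainline income levy:
  CHF 83000 × 11% = CHF 9130
  CHF 67000 × 15% = CHF 10050
  CHF 55000 × 23% = CHF 12650
  CHF 40000 × 33% = CHF 13200
  → CHF 45030

CHF 45030 > CHF 19344, so the mainline income levy governs.

CHF 45030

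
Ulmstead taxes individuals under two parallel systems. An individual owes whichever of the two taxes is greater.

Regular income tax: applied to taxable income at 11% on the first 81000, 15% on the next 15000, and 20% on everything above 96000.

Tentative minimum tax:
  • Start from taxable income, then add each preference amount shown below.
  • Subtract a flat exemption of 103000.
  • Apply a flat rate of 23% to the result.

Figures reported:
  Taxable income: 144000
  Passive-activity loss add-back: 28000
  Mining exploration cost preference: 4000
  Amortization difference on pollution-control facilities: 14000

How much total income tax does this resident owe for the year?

Tentative minimum tax:
  Adjusted income: 144000 + 28000 + 4000 + 14000 = 190000
  Less exemption 103000 → base 87000
  87000 × 23% = 20010

Regular income tax:
  81000 × 11% = 8910
  15000 × 15% = 2250
  48000 × 20% = 9600
  → 20760

20760 > 20010, so the regular income tax governs.

20760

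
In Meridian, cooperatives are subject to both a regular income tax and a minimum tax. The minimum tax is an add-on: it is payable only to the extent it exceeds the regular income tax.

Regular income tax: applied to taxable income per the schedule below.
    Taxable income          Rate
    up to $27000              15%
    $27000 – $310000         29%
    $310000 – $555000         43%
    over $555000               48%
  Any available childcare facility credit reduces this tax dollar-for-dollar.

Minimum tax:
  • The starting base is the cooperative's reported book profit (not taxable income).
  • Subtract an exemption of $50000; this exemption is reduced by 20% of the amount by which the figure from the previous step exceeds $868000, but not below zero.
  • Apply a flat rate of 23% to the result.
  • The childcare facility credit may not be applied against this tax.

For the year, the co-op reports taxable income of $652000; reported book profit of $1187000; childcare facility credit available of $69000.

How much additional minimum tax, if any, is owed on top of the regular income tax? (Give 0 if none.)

Minimum tax:
  Base (reported book profit): $1187000
  Exemption: 20% × ($1187000 − $868000) = $63800 ≥ $50000, so the exemption is fully phased out
  Base: $1187000 − $0 = $1187000
  $1187000 × 23% = $273010

Regular income tax:
  $27000 × 15% = $4050
  $283000 × 29% = $82070
  $245000 × 43% = $105350
  $97000 × 48% = $46560
  → $238030
  Less childcare facility credit $69000 → $169030

Excess of minimum tax over regular income tax: $273010 − $169030 = $103980.

$103980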